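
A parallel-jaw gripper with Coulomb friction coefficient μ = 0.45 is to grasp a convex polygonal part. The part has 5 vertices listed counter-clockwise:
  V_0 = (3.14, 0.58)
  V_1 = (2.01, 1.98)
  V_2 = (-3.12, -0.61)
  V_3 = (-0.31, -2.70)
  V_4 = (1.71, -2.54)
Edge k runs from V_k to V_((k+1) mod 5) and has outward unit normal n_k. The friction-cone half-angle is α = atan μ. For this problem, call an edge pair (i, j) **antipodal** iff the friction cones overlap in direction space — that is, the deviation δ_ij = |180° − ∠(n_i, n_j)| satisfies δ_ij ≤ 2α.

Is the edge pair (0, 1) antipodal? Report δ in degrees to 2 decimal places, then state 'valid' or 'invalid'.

α = atan 0.45 = 24.23°;  2α = 48.46°
edge 0: e_0 = (-1.13, +1.40);  n_0 = (+0.7782, +0.6281)
edge 1: e_1 = (-5.13, -2.59);  n_1 = (-0.4507, +0.8927)
∠(n_0, n_1) = 77.88°
δ = |180° − 77.88°| = 102.12°
102.12° > 2α = 48.46°  →  invalid

δ = 102.12°, invalid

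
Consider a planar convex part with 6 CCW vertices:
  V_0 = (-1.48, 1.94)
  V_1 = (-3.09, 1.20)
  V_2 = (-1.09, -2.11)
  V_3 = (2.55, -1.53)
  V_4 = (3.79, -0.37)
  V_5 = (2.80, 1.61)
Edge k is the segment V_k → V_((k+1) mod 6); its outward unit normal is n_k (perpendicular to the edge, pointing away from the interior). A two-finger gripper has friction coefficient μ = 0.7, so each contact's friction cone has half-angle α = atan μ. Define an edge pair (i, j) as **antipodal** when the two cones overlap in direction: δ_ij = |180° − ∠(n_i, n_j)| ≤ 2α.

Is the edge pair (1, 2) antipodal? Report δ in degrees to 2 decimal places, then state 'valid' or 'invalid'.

α = atan 0.7 = 34.99°;  2α = 69.98°
edge 1: e_1 = (+2.00, -3.31);  n_1 = (-0.8559, -0.5172)
edge 2: e_2 = (+3.64, +0.58);  n_2 = (+0.1574, -0.9875)
∠(n_1, n_2) = 67.91°
δ = |180° − 67.91°| = 112.09°
112.09° > 2α = 69.98°  →  invalid

δ = 112.09°, invalid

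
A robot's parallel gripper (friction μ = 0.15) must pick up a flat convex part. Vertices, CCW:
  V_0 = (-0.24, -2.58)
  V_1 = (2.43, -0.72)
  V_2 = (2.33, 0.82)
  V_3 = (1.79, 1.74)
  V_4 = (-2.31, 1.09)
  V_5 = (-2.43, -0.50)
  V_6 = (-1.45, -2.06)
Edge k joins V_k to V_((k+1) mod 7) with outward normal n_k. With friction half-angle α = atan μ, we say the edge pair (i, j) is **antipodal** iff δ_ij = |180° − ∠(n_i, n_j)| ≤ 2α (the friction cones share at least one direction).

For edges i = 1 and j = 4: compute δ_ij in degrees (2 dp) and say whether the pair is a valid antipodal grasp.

α = atan 0.15 = 8.53°;  2α = 17.06°
edge 1: e_1 = (-0.10, +1.54);  n_1 = (+0.9979, +0.0648)
edge 4: e_4 = (-0.12, -1.59);  n_4 = (-0.9972, +0.0753)
∠(n_1, n_4) = 171.97°
δ = |180° − 171.97°| = 8.03°
8.03° ≤ 2α = 17.06°  →  valid

δ = 8.03°, valid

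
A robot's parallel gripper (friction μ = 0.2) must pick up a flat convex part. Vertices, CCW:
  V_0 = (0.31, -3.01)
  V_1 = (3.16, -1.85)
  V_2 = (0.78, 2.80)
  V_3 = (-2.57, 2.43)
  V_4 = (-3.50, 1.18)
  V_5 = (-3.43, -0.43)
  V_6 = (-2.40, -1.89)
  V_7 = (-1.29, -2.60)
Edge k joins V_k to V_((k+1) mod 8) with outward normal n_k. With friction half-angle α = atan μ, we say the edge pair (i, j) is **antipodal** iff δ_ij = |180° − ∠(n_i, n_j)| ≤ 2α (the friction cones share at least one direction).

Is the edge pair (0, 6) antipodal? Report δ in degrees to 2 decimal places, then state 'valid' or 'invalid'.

δ = 125.25°, invalid

α = atan 0.2 = 11.31°;  2α = 22.62°
edge 0: e_0 = (+2.85, +1.16);  n_0 = (+0.3770, -0.9262)
edge 6: e_6 = (+1.11, -0.71);  n_6 = (-0.5388, -0.8424)
∠(n_0, n_6) = 54.75°
δ = |180° − 54.75°| = 125.25°
125.25° > 2α = 22.62°  →  invalid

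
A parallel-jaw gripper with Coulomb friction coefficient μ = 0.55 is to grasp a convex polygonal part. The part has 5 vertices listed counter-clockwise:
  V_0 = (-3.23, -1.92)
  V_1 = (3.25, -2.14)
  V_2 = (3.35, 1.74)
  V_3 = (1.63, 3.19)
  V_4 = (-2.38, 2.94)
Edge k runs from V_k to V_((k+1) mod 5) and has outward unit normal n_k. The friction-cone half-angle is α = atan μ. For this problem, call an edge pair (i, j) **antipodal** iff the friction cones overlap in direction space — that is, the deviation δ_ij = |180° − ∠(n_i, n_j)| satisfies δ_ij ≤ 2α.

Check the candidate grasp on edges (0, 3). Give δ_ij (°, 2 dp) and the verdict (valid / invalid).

α = atan 0.55 = 28.81°;  2α = 57.62°
edge 0: e_0 = (+6.48, -0.22);  n_0 = (-0.0339, -0.9994)
edge 3: e_3 = (-4.01, -0.25);  n_3 = (-0.0622, +0.9981)
∠(n_0, n_3) = 174.49°
δ = |180° − 174.49°| = 5.51°
5.51° ≤ 2α = 57.62°  →  valid

δ = 5.51°, valid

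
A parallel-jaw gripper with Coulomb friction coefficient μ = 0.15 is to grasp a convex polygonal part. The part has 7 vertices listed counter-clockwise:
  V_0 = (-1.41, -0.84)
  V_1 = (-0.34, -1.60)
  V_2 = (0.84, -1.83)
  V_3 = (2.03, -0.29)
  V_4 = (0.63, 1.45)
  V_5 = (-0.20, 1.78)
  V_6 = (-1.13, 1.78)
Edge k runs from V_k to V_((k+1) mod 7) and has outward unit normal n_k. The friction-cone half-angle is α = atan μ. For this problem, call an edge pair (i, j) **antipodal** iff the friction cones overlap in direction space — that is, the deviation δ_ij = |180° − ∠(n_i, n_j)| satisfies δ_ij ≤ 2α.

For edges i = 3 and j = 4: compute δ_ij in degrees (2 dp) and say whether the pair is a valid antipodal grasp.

α = atan 0.15 = 8.53°;  2α = 17.06°
edge 3: e_3 = (-1.40, +1.74);  n_3 = (+0.7791, +0.6269)
edge 4: e_4 = (-0.83, +0.33);  n_4 = (+0.3695, +0.9292)
∠(n_3, n_4) = 29.50°
δ = |180° − 29.50°| = 150.50°
150.50° > 2α = 17.06°  →  invalid

δ = 150.50°, invalid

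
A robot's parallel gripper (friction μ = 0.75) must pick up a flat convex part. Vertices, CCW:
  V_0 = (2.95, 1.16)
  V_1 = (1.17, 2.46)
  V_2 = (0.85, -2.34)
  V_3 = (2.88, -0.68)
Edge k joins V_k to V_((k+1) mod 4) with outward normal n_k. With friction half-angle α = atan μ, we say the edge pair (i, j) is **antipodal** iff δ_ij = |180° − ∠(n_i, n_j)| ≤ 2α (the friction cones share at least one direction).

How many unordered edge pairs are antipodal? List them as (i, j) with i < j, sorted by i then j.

count = 3; pairs: (0,1), (1,2), (1,3)

α = atan 0.75 = 36.87°;  2α = 73.74°
n_0 = (+0.5898, +0.8076)
n_1 = (-0.9978, +0.0665)
n_2 = (+0.6330, -0.7741)
n_3 = (+0.9993, -0.0380)
  (0,1): δ = 57.67°  ✓
  (0,2): δ = 75.42°  ·
  (0,3): δ = 123.96°  ·
  (1,2): δ = 46.91°  ✓
  (1,3): δ = 1.64°  ✓
  (2,3): δ = 131.45°  ·
antipodal pairs: 3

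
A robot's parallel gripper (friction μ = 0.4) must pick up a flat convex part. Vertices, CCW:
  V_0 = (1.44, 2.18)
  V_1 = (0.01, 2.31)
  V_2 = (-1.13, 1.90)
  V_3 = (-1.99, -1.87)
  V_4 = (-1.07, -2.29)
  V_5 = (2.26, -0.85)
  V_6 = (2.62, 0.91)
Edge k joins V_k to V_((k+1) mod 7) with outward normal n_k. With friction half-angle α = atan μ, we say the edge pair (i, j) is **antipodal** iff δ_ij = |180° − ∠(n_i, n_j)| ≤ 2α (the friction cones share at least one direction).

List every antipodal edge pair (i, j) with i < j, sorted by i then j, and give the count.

α = atan 0.4 = 21.80°;  2α = 43.60°
n_0 = (+0.0905, +0.9959)
n_1 = (-0.3384, +0.9410)
n_2 = (-0.9750, +0.2224)
n_3 = (-0.4153, -0.9097)
n_4 = (+0.3969, -0.9179)
n_5 = (+0.9797, -0.2004)
n_6 = (+0.7326, +0.6807)
  (0,1): δ = 155.02°  ·
  (0,2): δ = 97.66°  ·
  (0,3): δ = 19.34°  ✓
  (0,4): δ = 28.58°  ✓
  (0,5): δ = 83.63°  ·
  (0,6): δ = 138.09°  ·
  (1,2): δ = 122.63°  ·
  (1,3): δ = 44.32°  ·
  (1,4): δ = 3.60°  ✓
  (1,5): δ = 58.66°  ·
  (1,6): δ = 113.12°  ·
  (2,3): δ = 101.69°  ·
  (2,4): δ = 53.76°  ·
  (2,5): δ = 1.29°  ✓
  (2,6): δ = 55.75°  ·
  (3,4): δ = 132.08°  ·
  (3,5): δ = 77.02°  ·
  (3,6): δ = 22.57°  ✓
  (4,5): δ = 124.95°  ·
  (4,6): δ = 70.49°  ·
  (5,6): δ = 125.54°  ·
antipodal pairs: 5

count = 5; pairs: (0,3), (0,4), (1,4), (2,5), (3,6)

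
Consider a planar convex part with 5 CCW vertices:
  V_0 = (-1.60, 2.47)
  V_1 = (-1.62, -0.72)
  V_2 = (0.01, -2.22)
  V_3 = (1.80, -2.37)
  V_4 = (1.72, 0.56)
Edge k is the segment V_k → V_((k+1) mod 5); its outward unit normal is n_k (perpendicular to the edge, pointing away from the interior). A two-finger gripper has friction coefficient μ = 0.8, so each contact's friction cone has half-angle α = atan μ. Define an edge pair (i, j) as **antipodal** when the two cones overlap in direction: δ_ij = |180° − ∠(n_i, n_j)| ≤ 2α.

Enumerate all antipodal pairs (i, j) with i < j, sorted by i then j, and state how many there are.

count = 5; pairs: (0,3), (0,4), (1,3), (1,4), (2,4)

α = atan 0.8 = 38.66°;  2α = 77.32°
n_0 = (-1.0000, +0.0063)
n_1 = (-0.6772, -0.7358)
n_2 = (-0.0835, -0.9965)
n_3 = (+0.9996, +0.0273)
n_4 = (+0.4987, +0.8668)
  (0,1): δ = 132.26°  ·
  (0,2): δ = 94.43°  ·
  (0,3): δ = 1.92°  ✓
  (0,4): δ = 60.45°  ✓
  (1,2): δ = 142.17°  ·
  (1,3): δ = 45.81°  ✓
  (1,4): δ = 12.71°  ✓
  (2,3): δ = 83.65°  ·
  (2,4): δ = 25.12°  ✓
  (3,4): δ = 121.48°  ·
antipodal pairs: 5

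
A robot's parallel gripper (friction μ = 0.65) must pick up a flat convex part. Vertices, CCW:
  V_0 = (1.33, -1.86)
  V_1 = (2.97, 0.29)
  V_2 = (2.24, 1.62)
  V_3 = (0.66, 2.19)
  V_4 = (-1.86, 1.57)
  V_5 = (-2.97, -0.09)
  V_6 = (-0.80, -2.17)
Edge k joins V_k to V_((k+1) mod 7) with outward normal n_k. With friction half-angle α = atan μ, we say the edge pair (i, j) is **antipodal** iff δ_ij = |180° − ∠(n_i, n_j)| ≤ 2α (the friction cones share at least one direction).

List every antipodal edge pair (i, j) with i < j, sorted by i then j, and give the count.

α = atan 0.65 = 33.02°;  2α = 66.05°
n_0 = (+0.7951, -0.6065)
n_1 = (+0.8766, +0.4812)
n_2 = (+0.3394, +0.9407)
n_3 = (-0.2389, +0.9710)
n_4 = (-0.8313, +0.5559)
n_5 = (-0.6920, -0.7219)
n_6 = (+0.1440, -0.9896)
  (0,1): δ = 113.90°  ·
  (0,2): δ = 72.50°  ·
  (0,3): δ = 38.84°  ✓
  (0,4): δ = 3.57°  ✓
  (0,5): δ = 83.55°  ·
  (0,6): δ = 135.62°  ·
  (1,2): δ = 138.60°  ·
  (1,3): δ = 104.94°  ·
  (1,4): δ = 62.53°  ✓
  (1,5): δ = 17.45°  ✓
  (1,6): δ = 69.52°  ·
  (2,3): δ = 146.34°  ·
  (2,4): δ = 103.93°  ·
  (2,5): δ = 23.95°  ✓
  (2,6): δ = 28.12°  ✓
  (3,4): δ = 137.59°  ·
  (3,5): δ = 57.61°  ✓
  (3,6): δ = 5.54°  ✓
  (4,5): δ = 100.02°  ·
  (4,6): δ = 47.95°  ✓
  (5,6): δ = 127.93°  ·
antipodal pairs: 9

count = 9; pairs: (0,3), (0,4), (1,4), (1,5), (2,5), (2,6), (3,5), (3,6), (4,6)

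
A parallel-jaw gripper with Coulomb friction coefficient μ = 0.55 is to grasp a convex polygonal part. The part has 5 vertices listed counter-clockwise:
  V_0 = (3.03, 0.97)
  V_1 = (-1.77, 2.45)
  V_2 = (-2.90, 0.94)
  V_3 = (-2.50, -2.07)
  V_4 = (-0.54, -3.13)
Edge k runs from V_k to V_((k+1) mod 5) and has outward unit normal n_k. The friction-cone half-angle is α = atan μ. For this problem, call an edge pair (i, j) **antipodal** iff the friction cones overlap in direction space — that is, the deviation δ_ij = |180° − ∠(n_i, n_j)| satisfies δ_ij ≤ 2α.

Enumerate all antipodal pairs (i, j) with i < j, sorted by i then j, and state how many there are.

α = atan 0.55 = 28.81°;  2α = 57.62°
n_0 = (+0.2946, +0.9556)
n_1 = (-0.8006, +0.5992)
n_2 = (-0.9913, -0.1317)
n_3 = (-0.4757, -0.8796)
n_4 = (+0.7542, -0.6567)
  (0,1): δ = 109.67°  ·
  (0,2): δ = 65.29°  ·
  (0,3): δ = 11.27°  ✓
  (0,4): δ = 66.09°  ·
  (1,2): δ = 135.62°  ·
  (1,3): δ = 81.60°  ·
  (1,4): δ = 4.24°  ✓
  (2,3): δ = 125.97°  ·
  (2,4): δ = 48.62°  ✓
  (3,4): δ = 102.64°  ·
antipodal pairs: 3

count = 3; pairs: (0,3), (1,4), (2,4)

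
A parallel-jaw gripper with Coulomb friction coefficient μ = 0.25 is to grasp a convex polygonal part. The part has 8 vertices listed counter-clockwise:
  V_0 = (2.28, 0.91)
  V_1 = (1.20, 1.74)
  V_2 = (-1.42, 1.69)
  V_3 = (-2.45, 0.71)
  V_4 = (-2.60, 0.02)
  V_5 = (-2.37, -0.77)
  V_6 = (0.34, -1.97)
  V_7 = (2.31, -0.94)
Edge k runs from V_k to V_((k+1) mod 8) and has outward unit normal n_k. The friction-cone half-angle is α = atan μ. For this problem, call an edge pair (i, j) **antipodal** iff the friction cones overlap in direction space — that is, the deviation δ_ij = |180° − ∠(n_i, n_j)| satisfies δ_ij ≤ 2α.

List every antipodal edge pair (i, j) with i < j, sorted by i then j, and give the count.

α = atan 0.25 = 14.04°;  2α = 28.07°
n_0 = (+0.6094, +0.7929)
n_1 = (-0.0191, +0.9998)
n_2 = (-0.6893, +0.7245)
n_3 = (-0.9772, +0.2124)
n_4 = (-0.9601, -0.2795)
n_5 = (-0.4049, -0.9144)
n_6 = (+0.4633, -0.8862)
n_7 = (+0.9999, +0.0162)
  (0,1): δ = 141.36°  ·
  (0,2): δ = 98.88°  ·
  (0,3): δ = 64.72°  ·
  (0,4): δ = 36.22°  ·
  (0,5): δ = 13.66°  ✓
  (0,6): δ = 65.15°  ·
  (0,7): δ = 128.47°  ·
  (1,2): δ = 137.52°  ·
  (1,3): δ = 103.36°  ·
  (1,4): δ = 74.86°  ·
  (1,5): δ = 24.98°  ✓
  (1,6): δ = 26.51°  ✓
  (1,7): δ = 89.84°  ·
  (2,3): δ = 145.84°  ·
  (2,4): δ = 117.34°  ·
  (2,5): δ = 67.46°  ·
  (2,6): δ = 15.97°  ✓
  (2,7): δ = 47.35°  ·
  (3,4): δ = 151.50°  ·
  (3,5): δ = 101.62°  ·
  (3,6): δ = 50.13°  ·
  (3,7): δ = 13.19°  ✓
  (4,5): δ = 130.12°  ·
  (4,6): δ = 78.63°  ·
  (4,7): δ = 15.30°  ✓
  (5,6): δ = 128.51°  ·
  (5,7): δ = 65.19°  ·
  (6,7): δ = 116.67°  ·
antipodal pairs: 6

count = 6; pairs: (0,5), (1,5), (1,6), (2,6), (3,7), (4,7)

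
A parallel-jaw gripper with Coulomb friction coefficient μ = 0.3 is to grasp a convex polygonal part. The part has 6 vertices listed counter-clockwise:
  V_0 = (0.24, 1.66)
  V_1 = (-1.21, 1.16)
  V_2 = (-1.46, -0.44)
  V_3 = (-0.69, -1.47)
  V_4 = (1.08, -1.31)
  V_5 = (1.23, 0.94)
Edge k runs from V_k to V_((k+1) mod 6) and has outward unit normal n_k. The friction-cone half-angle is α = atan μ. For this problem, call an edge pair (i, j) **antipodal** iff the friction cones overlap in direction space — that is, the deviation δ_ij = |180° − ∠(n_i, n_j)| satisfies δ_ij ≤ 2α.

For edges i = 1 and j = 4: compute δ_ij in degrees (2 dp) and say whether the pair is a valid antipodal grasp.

α = atan 0.3 = 16.70°;  2α = 33.40°
edge 1: e_1 = (-0.25, -1.60);  n_1 = (-0.9880, +0.1544)
edge 4: e_4 = (+0.15, +2.25);  n_4 = (+0.9978, -0.0665)
∠(n_1, n_4) = 174.93°
δ = |180° − 174.93°| = 5.07°
5.07° ≤ 2α = 33.40°  →  valid

δ = 5.07°, valid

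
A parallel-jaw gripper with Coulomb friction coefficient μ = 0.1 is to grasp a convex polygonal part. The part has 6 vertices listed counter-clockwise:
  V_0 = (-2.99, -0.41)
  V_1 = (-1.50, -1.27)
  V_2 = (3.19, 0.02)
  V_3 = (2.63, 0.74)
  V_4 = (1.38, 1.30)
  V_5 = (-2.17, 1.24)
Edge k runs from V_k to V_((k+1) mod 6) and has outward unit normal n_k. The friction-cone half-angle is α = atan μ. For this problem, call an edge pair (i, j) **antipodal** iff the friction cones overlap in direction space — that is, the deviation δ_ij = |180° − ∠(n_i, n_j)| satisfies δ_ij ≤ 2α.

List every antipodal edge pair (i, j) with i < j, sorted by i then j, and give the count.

count = 1; pairs: (0,3)

α = atan 0.1 = 5.71°;  2α = 11.42°
n_0 = (-0.4999, -0.8661)
n_1 = (+0.2652, -0.9642)
n_2 = (+0.7894, +0.6139)
n_3 = (+0.4088, +0.9126)
n_4 = (-0.0169, +0.9999)
n_5 = (-0.8955, +0.4450)
  (0,1): δ = 134.63°  ·
  (0,2): δ = 22.13°  ·
  (0,3): δ = 5.86°  ✓
  (0,4): δ = 30.96°  ·
  (0,5): δ = 93.57°  ·
  (1,2): δ = 67.50°  ·
  (1,3): δ = 39.51°  ·
  (1,4): δ = 14.41°  ·
  (1,5): δ = 48.19°  ·
  (2,3): δ = 152.01°  ·
  (2,4): δ = 126.91°  ·
  (2,5): δ = 64.30°  ·
  (3,4): δ = 154.90°  ·
  (3,5): δ = 92.29°  ·
  (4,5): δ = 117.39°  ·
antipodal pairs: 1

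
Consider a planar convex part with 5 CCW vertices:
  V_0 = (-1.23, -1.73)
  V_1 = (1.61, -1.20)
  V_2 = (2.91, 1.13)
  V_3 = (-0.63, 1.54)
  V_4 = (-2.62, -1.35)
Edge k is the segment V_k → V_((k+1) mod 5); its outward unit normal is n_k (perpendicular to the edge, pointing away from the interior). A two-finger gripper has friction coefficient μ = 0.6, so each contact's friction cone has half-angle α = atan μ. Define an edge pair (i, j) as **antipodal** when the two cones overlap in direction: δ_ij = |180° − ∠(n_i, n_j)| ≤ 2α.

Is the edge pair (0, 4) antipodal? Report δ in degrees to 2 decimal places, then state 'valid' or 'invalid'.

δ = 154.14°, invalid

α = atan 0.6 = 30.96°;  2α = 61.93°
edge 0: e_0 = (+2.84, +0.53);  n_0 = (+0.1835, -0.9830)
edge 4: e_4 = (+1.39, -0.38);  n_4 = (-0.2637, -0.9646)
∠(n_0, n_4) = 25.86°
δ = |180° − 25.86°| = 154.14°
154.14° > 2α = 61.93°  →  invalid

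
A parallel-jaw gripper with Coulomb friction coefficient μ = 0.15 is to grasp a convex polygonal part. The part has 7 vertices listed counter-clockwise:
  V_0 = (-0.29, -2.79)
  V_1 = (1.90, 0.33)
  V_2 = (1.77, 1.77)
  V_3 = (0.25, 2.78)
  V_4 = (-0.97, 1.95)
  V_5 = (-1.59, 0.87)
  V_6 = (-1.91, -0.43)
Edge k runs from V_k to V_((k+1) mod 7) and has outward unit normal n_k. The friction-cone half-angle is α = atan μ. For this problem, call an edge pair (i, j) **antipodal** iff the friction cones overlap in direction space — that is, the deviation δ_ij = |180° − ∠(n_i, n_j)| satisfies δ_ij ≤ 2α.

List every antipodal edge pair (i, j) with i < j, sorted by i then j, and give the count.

α = atan 0.15 = 8.53°;  2α = 17.06°
n_0 = (+0.8185, -0.5745)
n_1 = (+0.9959, +0.0899)
n_2 = (+0.5534, +0.8329)
n_3 = (-0.5625, +0.8268)
n_4 = (-0.8673, +0.4979)
n_5 = (-0.9710, +0.2390)
n_6 = (-0.8244, -0.5659)
  (0,1): δ = 139.78°  ·
  (0,2): δ = 88.54°  ·
  (0,3): δ = 20.71°  ·
  (0,4): δ = 5.21°  ✓
  (0,5): δ = 21.24°  ·
  (0,6): δ = 69.53°  ·
  (1,2): δ = 128.76°  ·
  (1,3): δ = 60.93°  ·
  (1,4): δ = 35.02°  ·
  (1,5): δ = 18.99°  ·
  (1,6): δ = 29.31°  ·
  (2,3): δ = 112.17°  ·
  (2,4): δ = 86.26°  ·
  (2,5): δ = 70.23°  ·
  (2,6): δ = 21.93°  ·
  (3,4): δ = 154.09°  ·
  (3,5): δ = 138.06°  ·
  (3,6): δ = 89.76°  ·
  (4,5): δ = 163.97°  ·
  (4,6): δ = 115.67°  ·
  (5,6): δ = 131.70°  ·
antipodal pairs: 1

count = 1; pairs: (0,4)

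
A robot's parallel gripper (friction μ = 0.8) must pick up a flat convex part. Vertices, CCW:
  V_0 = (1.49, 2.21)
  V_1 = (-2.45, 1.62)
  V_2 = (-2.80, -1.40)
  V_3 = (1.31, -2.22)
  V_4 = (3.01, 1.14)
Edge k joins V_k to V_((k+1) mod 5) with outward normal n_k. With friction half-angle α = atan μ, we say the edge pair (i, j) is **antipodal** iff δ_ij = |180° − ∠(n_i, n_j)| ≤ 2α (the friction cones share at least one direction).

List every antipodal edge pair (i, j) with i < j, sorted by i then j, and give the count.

count = 5; pairs: (0,2), (0,3), (1,3), (1,4), (2,4)

α = atan 0.8 = 38.66°;  2α = 77.32°
n_0 = (-0.1481, +0.9890)
n_1 = (-0.9934, +0.1151)
n_2 = (-0.1957, -0.9807)
n_3 = (+0.8923, -0.4515)
n_4 = (+0.5756, +0.8177)
  (0,1): δ = 105.13°  ·
  (0,2): δ = 19.80°  ✓
  (0,3): δ = 54.65°  ✓
  (0,4): δ = 136.34°  ·
  (1,2): δ = 94.67°  ·
  (1,3): δ = 20.23°  ✓
  (1,4): δ = 61.47°  ✓
  (2,3): δ = 105.55°  ·
  (2,4): δ = 23.86°  ✓
  (3,4): δ = 98.31°  ·
antipodal pairs: 5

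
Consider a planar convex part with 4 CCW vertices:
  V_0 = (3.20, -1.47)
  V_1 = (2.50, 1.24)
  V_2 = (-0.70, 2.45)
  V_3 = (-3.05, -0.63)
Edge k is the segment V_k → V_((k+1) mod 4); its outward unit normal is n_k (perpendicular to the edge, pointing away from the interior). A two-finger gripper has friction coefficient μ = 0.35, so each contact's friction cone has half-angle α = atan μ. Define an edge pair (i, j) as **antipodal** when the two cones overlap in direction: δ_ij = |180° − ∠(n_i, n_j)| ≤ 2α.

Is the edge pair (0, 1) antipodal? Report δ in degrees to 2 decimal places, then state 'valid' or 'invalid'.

δ = 125.20°, invalid

α = atan 0.35 = 19.29°;  2α = 38.58°
edge 0: e_0 = (-0.70, +2.71);  n_0 = (+0.9682, +0.2501)
edge 1: e_1 = (-3.20, +1.21);  n_1 = (+0.3537, +0.9354)
∠(n_0, n_1) = 54.80°
δ = |180° − 54.80°| = 125.20°
125.20° > 2α = 38.58°  →  invalid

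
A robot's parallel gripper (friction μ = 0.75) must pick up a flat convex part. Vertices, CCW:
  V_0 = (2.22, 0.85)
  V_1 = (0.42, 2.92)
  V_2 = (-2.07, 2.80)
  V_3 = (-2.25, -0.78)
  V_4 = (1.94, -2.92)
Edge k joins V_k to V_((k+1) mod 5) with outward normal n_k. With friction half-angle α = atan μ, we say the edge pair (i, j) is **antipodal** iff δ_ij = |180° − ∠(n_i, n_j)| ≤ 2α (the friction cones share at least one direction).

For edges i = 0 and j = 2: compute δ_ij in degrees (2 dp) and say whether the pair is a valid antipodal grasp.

δ = 43.89°, valid

α = atan 0.75 = 36.87°;  2α = 73.74°
edge 0: e_0 = (-1.80, +2.07);  n_0 = (+0.7546, +0.6562)
edge 2: e_2 = (-0.18, -3.58);  n_2 = (-0.9987, +0.0502)
∠(n_0, n_2) = 136.11°
δ = |180° − 136.11°| = 43.89°
43.89° ≤ 2α = 73.74°  →  valid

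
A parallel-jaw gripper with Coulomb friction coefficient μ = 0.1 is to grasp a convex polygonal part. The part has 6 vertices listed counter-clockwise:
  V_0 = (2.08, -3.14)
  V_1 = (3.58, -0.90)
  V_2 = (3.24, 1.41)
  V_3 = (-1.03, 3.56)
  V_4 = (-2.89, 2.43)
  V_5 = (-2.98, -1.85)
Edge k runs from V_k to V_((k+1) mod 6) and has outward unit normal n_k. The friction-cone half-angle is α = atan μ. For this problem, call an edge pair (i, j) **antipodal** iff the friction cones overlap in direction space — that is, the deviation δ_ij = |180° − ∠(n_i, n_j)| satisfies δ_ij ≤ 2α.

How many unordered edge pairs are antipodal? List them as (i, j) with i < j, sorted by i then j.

α = atan 0.1 = 5.71°;  2α = 11.42°
n_0 = (+0.8309, -0.5564)
n_1 = (+0.9893, +0.1456)
n_2 = (+0.4497, +0.8932)
n_3 = (-0.5192, +0.8546)
n_4 = (-0.9998, +0.0210)
n_5 = (-0.2470, -0.9690)
  (0,1): δ = 137.82°  ·
  (0,2): δ = 82.92°  ·
  (0,3): δ = 24.91°  ·
  (0,4): δ = 32.60°  ·
  (0,5): δ = 109.51°  ·
  (1,2): δ = 125.10°  ·
  (1,3): δ = 67.09°  ·
  (1,4): δ = 9.58°  ✓
  (1,5): δ = 67.32°  ·
  (2,3): δ = 121.99°  ·
  (2,4): δ = 64.48°  ·
  (2,5): δ = 12.42°  ·
  (3,4): δ = 122.48°  ·
  (3,5): δ = 45.58°  ·
  (4,5): δ = 103.10°  ·
antipodal pairs: 1

count = 1; pairs: (1,4)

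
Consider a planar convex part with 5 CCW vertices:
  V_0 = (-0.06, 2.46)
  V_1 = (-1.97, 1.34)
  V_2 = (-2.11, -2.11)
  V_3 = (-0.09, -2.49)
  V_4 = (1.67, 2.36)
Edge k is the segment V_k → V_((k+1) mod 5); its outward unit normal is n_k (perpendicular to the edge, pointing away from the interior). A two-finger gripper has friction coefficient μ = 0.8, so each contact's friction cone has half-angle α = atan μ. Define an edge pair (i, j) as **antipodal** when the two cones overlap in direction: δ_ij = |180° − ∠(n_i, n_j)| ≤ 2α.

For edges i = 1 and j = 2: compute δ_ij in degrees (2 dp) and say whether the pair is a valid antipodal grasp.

α = atan 0.8 = 38.66°;  2α = 77.32°
edge 1: e_1 = (-0.14, -3.45);  n_1 = (-0.9992, +0.0405)
edge 2: e_2 = (+2.02, -0.38);  n_2 = (-0.1849, -0.9828)
∠(n_1, n_2) = 81.67°
δ = |180° − 81.67°| = 98.33°
98.33° > 2α = 77.32°  →  invalid

δ = 98.33°, invalid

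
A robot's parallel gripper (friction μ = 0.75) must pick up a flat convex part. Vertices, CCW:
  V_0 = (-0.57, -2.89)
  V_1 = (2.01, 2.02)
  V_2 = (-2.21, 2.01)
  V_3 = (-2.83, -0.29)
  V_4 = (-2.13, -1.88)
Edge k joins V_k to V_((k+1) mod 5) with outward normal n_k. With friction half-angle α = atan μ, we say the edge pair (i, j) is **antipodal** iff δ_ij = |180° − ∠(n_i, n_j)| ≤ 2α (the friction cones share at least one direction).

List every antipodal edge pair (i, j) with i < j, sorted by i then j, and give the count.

α = atan 0.75 = 36.87°;  2α = 73.74°
n_0 = (+0.8852, -0.4652)
n_1 = (-0.0024, +1.0000)
n_2 = (-0.9655, +0.2603)
n_3 = (-0.9152, -0.4029)
n_4 = (-0.5435, -0.8394)
  (0,1): δ = 62.14°  ✓
  (0,2): δ = 12.63°  ✓
  (0,3): δ = 51.48°  ✓
  (0,4): δ = 84.80°  ·
  (1,2): δ = 105.22°  ·
  (1,3): δ = 66.37°  ✓
  (1,4): δ = 33.06°  ✓
  (2,3): δ = 141.15°  ·
  (2,4): δ = 107.83°  ·
  (3,4): δ = 146.68°  ·
antipodal pairs: 5

count = 5; pairs: (0,1), (0,2), (0,3), (1,3), (1,4)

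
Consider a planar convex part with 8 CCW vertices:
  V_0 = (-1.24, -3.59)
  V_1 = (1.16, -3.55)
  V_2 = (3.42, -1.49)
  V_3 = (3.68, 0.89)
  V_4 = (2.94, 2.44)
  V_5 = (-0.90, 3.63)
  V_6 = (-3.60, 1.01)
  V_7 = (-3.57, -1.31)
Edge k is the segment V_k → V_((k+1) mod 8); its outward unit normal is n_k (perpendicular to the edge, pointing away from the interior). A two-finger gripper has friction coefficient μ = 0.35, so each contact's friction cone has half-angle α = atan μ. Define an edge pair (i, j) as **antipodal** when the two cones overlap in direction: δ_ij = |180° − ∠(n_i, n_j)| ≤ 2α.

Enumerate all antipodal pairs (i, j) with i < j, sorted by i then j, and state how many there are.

α = atan 0.35 = 19.29°;  2α = 38.58°
n_0 = (+0.0167, -0.9999)
n_1 = (+0.6736, -0.7391)
n_2 = (+0.9941, -0.1086)
n_3 = (+0.9024, +0.4308)
n_4 = (+0.2960, +0.9552)
n_5 = (-0.6964, +0.7177)
n_6 = (-0.9999, -0.0129)
n_7 = (-0.6994, -0.7147)
  (0,1): δ = 138.61°  ·
  (0,2): δ = 97.19°  ·
  (0,3): δ = 65.43°  ·
  (0,4): δ = 18.17°  ✓
  (0,5): δ = 43.18°  ·
  (0,6): δ = 89.79°  ·
  (0,7): δ = 134.67°  ·
  (1,2): δ = 138.58°  ·
  (1,3): δ = 106.83°  ·
  (1,4): δ = 59.57°  ·
  (1,5): δ = 1.79°  ✓
  (1,6): δ = 48.39°  ·
  (1,7): δ = 93.27°  ·
  (2,3): δ = 148.24°  ·
  (2,4): δ = 100.98°  ·
  (2,5): δ = 39.63°  ·
  (2,6): δ = 6.98°  ✓
  (2,7): δ = 51.86°  ·
  (3,4): δ = 132.74°  ·
  (3,5): δ = 71.38°  ·
  (3,6): δ = 24.78°  ✓
  (3,7): δ = 20.10°  ✓
  (4,5): δ = 118.64°  ·
  (4,6): δ = 72.04°  ·
  (4,7): δ = 27.16°  ✓
  (5,6): δ = 133.40°  ·
  (5,7): δ = 88.52°  ·
  (6,7): δ = 135.12°  ·
antipodal pairs: 6

count = 6; pairs: (0,4), (1,5), (2,6), (3,6), (3,7), (4,7)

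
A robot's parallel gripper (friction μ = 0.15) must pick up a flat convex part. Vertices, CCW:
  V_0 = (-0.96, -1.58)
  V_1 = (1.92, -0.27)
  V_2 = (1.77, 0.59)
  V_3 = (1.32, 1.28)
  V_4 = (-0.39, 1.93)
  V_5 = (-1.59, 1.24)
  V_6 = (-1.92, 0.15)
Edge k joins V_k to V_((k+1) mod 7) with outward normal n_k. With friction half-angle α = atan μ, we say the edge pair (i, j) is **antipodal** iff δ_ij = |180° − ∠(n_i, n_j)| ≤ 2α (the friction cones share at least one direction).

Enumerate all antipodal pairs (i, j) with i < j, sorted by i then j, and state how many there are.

α = atan 0.15 = 8.53°;  2α = 17.06°
n_0 = (+0.4140, -0.9103)
n_1 = (+0.9851, +0.1718)
n_2 = (+0.8376, +0.5463)
n_3 = (+0.3553, +0.9347)
n_4 = (-0.4985, +0.8669)
n_5 = (-0.9571, +0.2898)
n_6 = (-0.8744, -0.4852)
  (0,1): δ = 104.57°  ·
  (0,2): δ = 81.35°  ·
  (0,3): δ = 45.27°  ·
  (0,4): δ = 5.44°  ✓
  (0,5): δ = 48.70°  ·
  (0,6): δ = 94.57°  ·
  (1,2): δ = 156.78°  ·
  (1,3): δ = 120.71°  ·
  (1,4): δ = 70.00°  ·
  (1,5): δ = 26.74°  ·
  (1,6): δ = 19.13°  ·
  (2,3): δ = 143.92°  ·
  (2,4): δ = 93.21°  ·
  (2,5): δ = 49.96°  ·
  (2,6): δ = 4.08°  ✓
  (3,4): δ = 129.29°  ·
  (3,5): δ = 86.03°  ·
  (3,6): δ = 40.16°  ·
  (4,5): δ = 136.74°  ·
  (4,6): δ = 90.87°  ·
  (5,6): δ = 134.13°  ·
antipodal pairs: 2

count = 2; pairs: (0,4), (2,6)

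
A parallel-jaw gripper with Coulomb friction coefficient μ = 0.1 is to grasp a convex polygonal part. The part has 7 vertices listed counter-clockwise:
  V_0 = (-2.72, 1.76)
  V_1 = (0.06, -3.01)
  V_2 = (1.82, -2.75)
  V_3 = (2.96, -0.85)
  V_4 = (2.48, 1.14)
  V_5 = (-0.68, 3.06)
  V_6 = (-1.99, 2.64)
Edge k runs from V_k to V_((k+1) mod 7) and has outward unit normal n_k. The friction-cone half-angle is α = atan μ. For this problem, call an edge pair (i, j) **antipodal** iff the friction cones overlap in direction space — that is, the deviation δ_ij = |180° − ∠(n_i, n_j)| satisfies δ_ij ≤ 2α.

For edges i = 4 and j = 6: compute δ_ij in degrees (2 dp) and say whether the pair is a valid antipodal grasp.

δ = 98.39°, invalid

α = atan 0.1 = 5.71°;  2α = 11.42°
edge 4: e_4 = (-3.16, +1.92);  n_4 = (+0.5193, +0.8546)
edge 6: e_6 = (-0.73, -0.88);  n_6 = (-0.7697, +0.6385)
∠(n_4, n_6) = 81.61°
δ = |180° − 81.61°| = 98.39°
98.39° > 2α = 11.42°  →  invalid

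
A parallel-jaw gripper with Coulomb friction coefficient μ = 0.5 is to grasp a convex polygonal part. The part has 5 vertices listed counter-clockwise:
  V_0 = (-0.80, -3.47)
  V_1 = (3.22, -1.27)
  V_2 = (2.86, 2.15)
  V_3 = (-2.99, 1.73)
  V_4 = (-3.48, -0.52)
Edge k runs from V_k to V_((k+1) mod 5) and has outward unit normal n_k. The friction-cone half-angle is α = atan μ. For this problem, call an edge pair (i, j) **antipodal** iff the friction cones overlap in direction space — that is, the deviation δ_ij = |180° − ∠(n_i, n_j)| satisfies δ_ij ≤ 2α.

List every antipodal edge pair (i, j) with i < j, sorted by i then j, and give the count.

count = 5; pairs: (0,2), (0,3), (1,3), (1,4), (2,4)

α = atan 0.5 = 26.57°;  2α = 53.13°
n_0 = (+0.4801, -0.8772)
n_1 = (+0.9945, +0.1047)
n_2 = (-0.0716, +0.9974)
n_3 = (-0.9771, +0.2128)
n_4 = (-0.7402, -0.6724)
  (0,1): δ = 112.68°  ·
  (0,2): δ = 24.58°  ✓
  (0,3): δ = 49.02°  ✓
  (0,4): δ = 103.56°  ·
  (1,2): δ = 91.90°  ·
  (1,3): δ = 18.29°  ✓
  (1,4): δ = 36.25°  ✓
  (2,3): δ = 106.39°  ·
  (2,4): δ = 51.85°  ✓
  (3,4): δ = 125.46°  ·
antipodal pairs: 5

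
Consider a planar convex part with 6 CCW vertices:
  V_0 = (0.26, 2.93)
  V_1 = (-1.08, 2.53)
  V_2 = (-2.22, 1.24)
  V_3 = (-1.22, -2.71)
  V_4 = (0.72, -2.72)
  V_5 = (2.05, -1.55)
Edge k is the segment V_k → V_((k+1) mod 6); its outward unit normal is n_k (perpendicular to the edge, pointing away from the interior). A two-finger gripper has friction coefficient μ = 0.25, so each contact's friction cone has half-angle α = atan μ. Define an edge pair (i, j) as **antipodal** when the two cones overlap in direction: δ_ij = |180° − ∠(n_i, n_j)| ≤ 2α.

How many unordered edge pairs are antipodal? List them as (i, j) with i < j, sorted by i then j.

α = atan 0.25 = 14.04°;  2α = 28.07°
n_0 = (-0.2860, +0.9582)
n_1 = (-0.7493, +0.6622)
n_2 = (-0.9694, -0.2454)
n_3 = (-0.0052, -1.0000)
n_4 = (+0.6605, -0.7508)
n_5 = (+0.9286, +0.3710)
  (0,1): δ = 148.09°  ·
  (0,2): δ = 92.41°  ·
  (0,3): δ = 16.92°  ✓
  (0,4): δ = 24.72°  ✓
  (0,5): δ = 95.16°  ·
  (1,2): δ = 124.33°  ·
  (1,3): δ = 48.83°  ·
  (1,4): δ = 7.19°  ✓
  (1,5): δ = 63.25°  ·
  (2,3): δ = 104.50°  ·
  (2,4): δ = 62.87°  ·
  (2,5): δ = 7.57°  ✓
  (3,4): δ = 138.37°  ·
  (3,5): δ = 67.93°  ·
  (4,5): δ = 109.56°  ·
antipodal pairs: 4

count = 4; pairs: (0,3), (0,4), (1,4), (2,5)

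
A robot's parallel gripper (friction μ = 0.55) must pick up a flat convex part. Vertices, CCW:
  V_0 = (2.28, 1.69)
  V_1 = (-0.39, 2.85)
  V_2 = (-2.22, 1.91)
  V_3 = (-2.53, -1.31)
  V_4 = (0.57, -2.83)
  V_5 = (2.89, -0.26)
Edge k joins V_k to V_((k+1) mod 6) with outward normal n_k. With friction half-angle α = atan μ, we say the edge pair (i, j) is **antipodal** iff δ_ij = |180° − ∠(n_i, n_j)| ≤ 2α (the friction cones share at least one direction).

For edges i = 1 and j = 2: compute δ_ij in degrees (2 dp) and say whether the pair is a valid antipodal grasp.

δ = 122.69°, invalid

α = atan 0.55 = 28.81°;  2α = 57.62°
edge 1: e_1 = (-1.83, -0.94);  n_1 = (-0.4569, +0.8895)
edge 2: e_2 = (-0.31, -3.22);  n_2 = (-0.9954, +0.0958)
∠(n_1, n_2) = 57.31°
δ = |180° − 57.31°| = 122.69°
122.69° > 2α = 57.62°  →  invalid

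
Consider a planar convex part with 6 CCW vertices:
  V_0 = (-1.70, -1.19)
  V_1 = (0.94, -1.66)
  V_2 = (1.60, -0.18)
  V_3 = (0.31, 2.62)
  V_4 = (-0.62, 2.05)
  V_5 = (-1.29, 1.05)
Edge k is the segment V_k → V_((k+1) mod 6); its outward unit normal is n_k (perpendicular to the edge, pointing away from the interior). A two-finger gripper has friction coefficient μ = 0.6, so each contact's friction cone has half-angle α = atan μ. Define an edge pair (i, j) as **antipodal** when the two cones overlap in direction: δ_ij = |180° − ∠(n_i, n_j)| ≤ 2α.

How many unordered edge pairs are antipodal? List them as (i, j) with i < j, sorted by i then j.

count = 7; pairs: (0,2), (0,3), (1,3), (1,4), (1,5), (2,4), (2,5)

α = atan 0.6 = 30.96°;  2α = 61.93°
n_0 = (-0.1753, -0.9845)
n_1 = (+0.9133, -0.4073)
n_2 = (+0.9082, +0.4184)
n_3 = (-0.5226, +0.8526)
n_4 = (-0.8308, +0.5566)
n_5 = (-0.9837, +0.1800)
  (0,1): δ = 103.94°  ·
  (0,2): δ = 55.17°  ✓
  (0,3): δ = 41.60°  ✓
  (0,4): δ = 66.27°  ·
  (0,5): δ = 89.72°  ·
  (1,2): δ = 131.23°  ·
  (1,3): δ = 34.46°  ✓
  (1,4): δ = 9.79°  ✓
  (1,5): δ = 13.66°  ✓
  (2,3): δ = 83.23°  ·
  (2,4): δ = 58.56°  ✓
  (2,5): δ = 35.11°  ✓
  (3,4): δ = 155.33°  ·
  (3,5): δ = 131.88°  ·
  (4,5): δ = 156.55°  ·
antipodal pairs: 7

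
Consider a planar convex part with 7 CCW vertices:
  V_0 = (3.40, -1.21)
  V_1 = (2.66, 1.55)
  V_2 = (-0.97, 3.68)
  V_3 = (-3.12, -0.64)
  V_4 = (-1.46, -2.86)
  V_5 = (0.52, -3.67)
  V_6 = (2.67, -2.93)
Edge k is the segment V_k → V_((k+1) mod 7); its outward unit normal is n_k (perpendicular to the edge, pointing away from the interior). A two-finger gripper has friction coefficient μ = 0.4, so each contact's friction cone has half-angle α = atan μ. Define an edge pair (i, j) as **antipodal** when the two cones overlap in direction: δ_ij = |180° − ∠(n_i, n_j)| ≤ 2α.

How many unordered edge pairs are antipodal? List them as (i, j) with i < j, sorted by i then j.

count = 5; pairs: (0,2), (0,3), (1,3), (1,4), (2,6)

α = atan 0.4 = 21.80°;  2α = 43.60°
n_0 = (+0.9659, +0.2590)
n_1 = (+0.5061, +0.8625)
n_2 = (-0.8953, +0.4456)
n_3 = (-0.8009, -0.5988)
n_4 = (-0.3786, -0.9255)
n_5 = (+0.3254, -0.9456)
n_6 = (+0.9205, -0.3907)
  (0,1): δ = 135.41°  ·
  (0,2): δ = 41.47°  ✓
  (0,3): δ = 21.78°  ✓
  (0,4): δ = 52.74°  ·
  (0,5): δ = 93.98°  ·
  (0,6): δ = 141.99°  ·
  (1,2): δ = 86.06°  ·
  (1,3): δ = 22.81°  ✓
  (1,4): δ = 8.15°  ✓
  (1,5): δ = 49.40°  ·
  (1,6): δ = 97.41°  ·
  (2,3): δ = 116.75°  ·
  (2,4): δ = 85.79°  ·
  (2,5): δ = 44.55°  ·
  (2,6): δ = 3.46°  ✓
  (3,4): δ = 149.04°  ·
  (3,5): δ = 107.79°  ·
  (3,6): δ = 59.78°  ·
  (4,5): δ = 138.76°  ·
  (4,6): δ = 90.75°  ·
  (5,6): δ = 131.99°  ·
antipodal pairs: 5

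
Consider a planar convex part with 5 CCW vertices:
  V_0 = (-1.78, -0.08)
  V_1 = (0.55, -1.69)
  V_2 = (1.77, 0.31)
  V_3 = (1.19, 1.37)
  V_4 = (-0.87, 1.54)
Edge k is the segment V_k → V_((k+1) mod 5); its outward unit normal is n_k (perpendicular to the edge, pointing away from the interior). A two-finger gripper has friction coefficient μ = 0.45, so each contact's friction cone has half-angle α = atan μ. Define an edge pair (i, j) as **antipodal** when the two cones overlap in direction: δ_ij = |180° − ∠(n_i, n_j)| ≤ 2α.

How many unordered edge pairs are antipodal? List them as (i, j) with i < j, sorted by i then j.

count = 3; pairs: (0,2), (0,3), (1,4)

α = atan 0.45 = 24.23°;  2α = 48.46°
n_0 = (-0.5685, -0.8227)
n_1 = (+0.8537, -0.5208)
n_2 = (+0.8773, +0.4800)
n_3 = (+0.0822, +0.9966)
n_4 = (-0.8719, +0.4898)
  (0,1): δ = 86.74°  ·
  (0,2): δ = 26.67°  ✓
  (0,3): δ = 29.93°  ✓
  (0,4): δ = 95.32°  ·
  (1,2): δ = 119.93°  ·
  (1,3): δ = 63.33°  ·
  (1,4): δ = 2.06°  ✓
  (2,3): δ = 123.40°  ·
  (2,4): δ = 58.01°  ·
  (3,4): δ = 114.61°  ·
antipodal pairs: 3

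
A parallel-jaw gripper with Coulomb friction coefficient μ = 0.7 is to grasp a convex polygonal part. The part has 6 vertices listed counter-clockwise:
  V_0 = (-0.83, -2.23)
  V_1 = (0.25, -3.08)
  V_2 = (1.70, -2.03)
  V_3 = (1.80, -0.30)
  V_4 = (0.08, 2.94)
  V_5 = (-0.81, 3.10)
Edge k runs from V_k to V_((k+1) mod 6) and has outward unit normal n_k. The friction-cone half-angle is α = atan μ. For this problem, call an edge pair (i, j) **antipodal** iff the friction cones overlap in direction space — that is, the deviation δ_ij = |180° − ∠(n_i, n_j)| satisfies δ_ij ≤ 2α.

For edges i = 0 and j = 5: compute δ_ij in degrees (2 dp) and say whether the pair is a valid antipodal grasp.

α = atan 0.7 = 34.99°;  2α = 69.98°
edge 0: e_0 = (+1.08, -0.85);  n_0 = (-0.6185, -0.7858)
edge 5: e_5 = (-0.02, -5.33);  n_5 = (-1.0000, +0.0038)
∠(n_0, n_5) = 52.01°
δ = |180° − 52.01°| = 127.99°
127.99° > 2α = 69.98°  →  invalid

δ = 127.99°, invalid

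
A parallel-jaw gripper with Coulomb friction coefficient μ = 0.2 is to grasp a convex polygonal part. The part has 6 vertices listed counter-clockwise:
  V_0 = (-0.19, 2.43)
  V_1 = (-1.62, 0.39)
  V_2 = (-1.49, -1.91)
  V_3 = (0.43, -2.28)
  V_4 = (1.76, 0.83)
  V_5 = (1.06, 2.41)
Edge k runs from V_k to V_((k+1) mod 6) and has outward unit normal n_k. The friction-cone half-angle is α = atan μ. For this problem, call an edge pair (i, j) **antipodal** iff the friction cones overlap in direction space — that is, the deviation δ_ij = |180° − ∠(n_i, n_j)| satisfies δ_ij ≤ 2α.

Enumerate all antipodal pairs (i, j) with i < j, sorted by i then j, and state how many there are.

α = atan 0.2 = 11.31°;  2α = 22.62°
n_0 = (-0.8189, +0.5740)
n_1 = (-0.9984, -0.0564)
n_2 = (-0.1892, -0.9819)
n_3 = (+0.9195, -0.3932)
n_4 = (+0.9143, +0.4051)
n_5 = (+0.0160, +0.9999)
  (0,1): δ = 141.74°  ·
  (0,2): δ = 65.88°  ·
  (0,3): δ = 11.88°  ✓
  (0,4): δ = 58.92°  ·
  (0,5): δ = 124.11°  ·
  (1,2): δ = 104.14°  ·
  (1,3): δ = 26.39°  ·
  (1,4): δ = 20.66°  ✓
  (1,5): δ = 85.85°  ·
  (2,3): δ = 102.25°  ·
  (2,4): δ = 55.20°  ·
  (2,5): δ = 9.99°  ✓
  (3,4): δ = 132.95°  ·
  (3,5): δ = 67.76°  ·
  (4,5): δ = 114.81°  ·
antipodal pairs: 3

count = 3; pairs: (0,3), (1,4), (2,5)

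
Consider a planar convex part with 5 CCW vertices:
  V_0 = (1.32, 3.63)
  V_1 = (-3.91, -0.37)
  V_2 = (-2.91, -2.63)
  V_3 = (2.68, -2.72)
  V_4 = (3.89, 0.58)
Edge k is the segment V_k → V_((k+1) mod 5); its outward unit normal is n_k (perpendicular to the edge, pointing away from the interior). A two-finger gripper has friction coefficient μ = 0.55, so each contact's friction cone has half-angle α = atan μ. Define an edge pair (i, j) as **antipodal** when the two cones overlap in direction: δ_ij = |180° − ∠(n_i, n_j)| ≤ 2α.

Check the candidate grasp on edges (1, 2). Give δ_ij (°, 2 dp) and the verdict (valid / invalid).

α = atan 0.55 = 28.81°;  2α = 57.62°
edge 1: e_1 = (+1.00, -2.26);  n_1 = (-0.9145, -0.4046)
edge 2: e_2 = (+5.59, -0.09);  n_2 = (-0.0161, -0.9999)
∠(n_1, n_2) = 65.21°
δ = |180° − 65.21°| = 114.79°
114.79° > 2α = 57.62°  →  invalid

δ = 114.79°, invalid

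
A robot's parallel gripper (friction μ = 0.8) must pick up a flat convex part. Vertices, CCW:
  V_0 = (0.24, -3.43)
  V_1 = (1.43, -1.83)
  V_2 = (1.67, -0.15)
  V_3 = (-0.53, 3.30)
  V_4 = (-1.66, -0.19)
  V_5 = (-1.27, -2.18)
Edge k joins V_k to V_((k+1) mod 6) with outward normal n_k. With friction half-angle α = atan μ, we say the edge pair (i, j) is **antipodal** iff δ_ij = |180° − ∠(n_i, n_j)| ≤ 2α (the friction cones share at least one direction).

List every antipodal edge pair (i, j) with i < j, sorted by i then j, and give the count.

α = atan 0.8 = 38.66°;  2α = 77.32°
n_0 = (+0.8024, -0.5968)
n_1 = (+0.9899, -0.1414)
n_2 = (+0.8432, +0.5377)
n_3 = (-0.9514, +0.3080)
n_4 = (-0.9813, -0.1923)
n_5 = (-0.6377, -0.7703)
  (0,1): δ = 151.49°  ·
  (0,2): δ = 110.84°  ·
  (0,3): δ = 18.70°  ✓
  (0,4): δ = 47.73°  ✓
  (0,5): δ = 87.02°  ·
  (1,2): δ = 139.35°  ·
  (1,3): δ = 9.81°  ✓
  (1,4): δ = 19.22°  ✓
  (1,5): δ = 58.51°  ✓
  (2,3): δ = 50.47°  ✓
  (2,4): δ = 21.44°  ✓
  (2,5): δ = 17.86°  ✓
  (3,4): δ = 150.97°  ·
  (3,5): δ = 111.68°  ·
  (4,5): δ = 140.71°  ·
antipodal pairs: 8

count = 8; pairs: (0,3), (0,4), (1,3), (1,4), (1,5), (2,3), (2,4), (2,5)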